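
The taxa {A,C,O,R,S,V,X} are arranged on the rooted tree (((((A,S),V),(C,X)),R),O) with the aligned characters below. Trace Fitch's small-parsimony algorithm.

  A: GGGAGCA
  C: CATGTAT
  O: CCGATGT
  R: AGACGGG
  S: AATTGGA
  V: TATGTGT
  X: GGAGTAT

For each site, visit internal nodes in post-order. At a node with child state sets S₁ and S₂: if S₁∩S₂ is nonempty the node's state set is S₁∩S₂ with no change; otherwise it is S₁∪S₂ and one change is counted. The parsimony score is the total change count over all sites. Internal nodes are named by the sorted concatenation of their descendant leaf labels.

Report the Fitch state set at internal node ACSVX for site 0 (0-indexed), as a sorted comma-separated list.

G

[col 0] AS: children A:{G}, S:{A} ∪→ {A,G}; cost 1
[col 0] ASV: children AS:{A,G}, V:{T} ∪→ {A,G,T}; cost 1
[col 0] CX: children C:{C}, X:{G} ∪→ {C,G}; cost 1
[col 0] ACSVX: children ASV:{A,G,T}, CX:{C,G} ∩→ {G}; cost 0
[col 0] ACRSVX: children ACSVX:{G}, R:{A} ∪→ {A,G}; cost 1
[col 0] ACORSVX: children ACRSVX:{A,G}, O:{C} ∪→ {A,C,G}; cost 1
[col 1] AS: children A:{G}, S:{A} ∪→ {A,G}; cost 1
[col 1] ASV: children AS:{A,G}, V:{A} ∩→ {A}; cost 0
[col 1] CX: children C:{A}, X:{G} ∪→ {A,G}; cost 1
[col 1] ACSVX: children ASV:{A}, CX:{A,G} ∩→ {A}; cost 0
[col 1] ACRSVX: children ACSVX:{A}, R:{G} ∪→ {A,G}; cost 1
[col 1] ACORSVX: children ACRSVX:{A,G}, O:{C} ∪→ {A,C,G}; cost 1
[col 2] AS: children A:{G}, S:{T} ∪→ {G,T}; cost 1
[col 2] ASV: children AS:{G,T}, V:{T} ∩→ {T}; cost 0
[col 2] CX: children C:{T}, X:{A} ∪→ {A,T}; cost 1
[col 2] ACSVX: children ASV:{T}, CX:{A,T} ∩→ {T}; cost 0
[col 2] ACRSVX: children ACSVX:{T}, R:{A} ∪→ {A,T}; cost 1
[col 2] ACORSVX: children ACRSVX:{A,T}, O:{G} ∪→ {A,G,T}; cost 1
[col 3] AS: children A:{A}, S:{T} ∪→ {A,T}; cost 1
[col 3] ASV: children AS:{A,T}, V:{G} ∪→ {A,G,T}; cost 1
[col 3] CX: children C:{G}, X:{G} ∩→ {G}; cost 0
[col 3] ACSVX: children ASV:{A,G,T}, CX:{G} ∩→ {G}; cost 0
[col 3] ACRSVX: children ACSVX:{G}, R:{C} ∪→ {C,G}; cost 1
[col 3] ACORSVX: children ACRSVX:{C,G}, O:{A} ∪→ {A,C,G}; cost 1
[col 4] AS: children A:{G}, S:{G} ∩→ {G}; cost 0
[col 4] ASV: children AS:{G}, V:{T} ∪→ {G,T}; cost 1
[col 4] CX: children C:{T}, X:{T} ∩→ {T}; cost 0
[col 4] ACSVX: children ASV:{G,T}, CX:{T} ∩→ {T}; cost 0
[col 4] ACRSVX: children ACSVX:{T}, R:{G} ∪→ {G,T}; cost 1
[col 4] ACORSVX: children ACRSVX:{G,T}, O:{T} ∩→ {T}; cost 0
[col 5] AS: children A:{C}, S:{G} ∪→ {C,G}; cost 1
[col 5] ASV: children AS:{C,G}, V:{G} ∩→ {G}; cost 0
[col 5] CX: children C:{A}, X:{A} ∩→ {A}; cost 0
[col 5] ACSVX: children ASV:{G}, CX:{A} ∪→ {A,G}; cost 1
[col 5] ACRSVX: children ACSVX:{A,G}, R:{G} ∩→ {G}; cost 0
[col 5] ACORSVX: children ACRSVX:{G}, O:{G} ∩→ {G}; cost 0
[col 6] AS: children A:{A}, S:{A} ∩→ {A}; cost 0
[col 6] ASV: children AS:{A}, V:{T} ∪→ {A,T}; cost 1
[col 6] CX: children C:{T}, X:{T} ∩→ {T}; cost 0
[col 6] ACSVX: children ASV:{A,T}, CX:{T} ∩→ {T}; cost 0
[col 6] ACRSVX: children ACSVX:{T}, R:{G} ∪→ {G,T}; cost 1
[col 6] ACORSVX: children ACRSVX:{G,T}, O:{T} ∩→ {T}; cost 0
per-site changes: [5, 4, 4, 4, 2, 2, 2]; total = 23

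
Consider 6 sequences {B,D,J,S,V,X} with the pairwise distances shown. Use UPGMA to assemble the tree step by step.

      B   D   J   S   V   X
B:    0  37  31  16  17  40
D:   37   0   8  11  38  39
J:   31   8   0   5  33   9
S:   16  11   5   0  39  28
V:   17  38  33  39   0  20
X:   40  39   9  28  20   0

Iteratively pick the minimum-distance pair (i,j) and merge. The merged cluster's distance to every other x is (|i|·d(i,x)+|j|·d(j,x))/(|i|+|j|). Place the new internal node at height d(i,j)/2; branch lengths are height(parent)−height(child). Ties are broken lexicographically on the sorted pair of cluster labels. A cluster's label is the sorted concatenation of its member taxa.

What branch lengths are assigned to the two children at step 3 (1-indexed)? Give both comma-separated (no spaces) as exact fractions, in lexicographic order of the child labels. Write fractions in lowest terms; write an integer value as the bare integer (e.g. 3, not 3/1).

iteration 1: select J,S (d=5); attach at lengths (5/2, 5/2); label the merged cluster JS
  updated: d(B,JS)=47/2, d(D,JS)=19/2, d(JS,V)=36, d(JS,X)=37/2
iteration 2: select D,JS (d=19/2); attach at lengths (19/4, 9/4); label the merged cluster DJS
  updated: d(B,DJS)=28, d(DJS,V)=110/3, d(DJS,X)=76/3
iteration 3: select B,V (d=17); attach at lengths (17/2, 17/2); label the merged cluster BV
  updated: d(BV,DJS)=97/3, d(BV,X)=30
iteration 4: select DJS,X (d=76/3); attach at lengths (95/12, 38/3); label the merged cluster DJSX
  updated: d(BV,DJSX)=127/4
iteration 5: select BV,DJSX (d=127/4); attach at lengths (59/8, 77/24); label the merged cluster BDJSVX
final tree: ((B:17/2,V:17/2):59/8,((D:19/4,(J:5/2,S:5/2):9/4):95/12,X:38/3):77/24)
total length: 361/6

17/2,17/2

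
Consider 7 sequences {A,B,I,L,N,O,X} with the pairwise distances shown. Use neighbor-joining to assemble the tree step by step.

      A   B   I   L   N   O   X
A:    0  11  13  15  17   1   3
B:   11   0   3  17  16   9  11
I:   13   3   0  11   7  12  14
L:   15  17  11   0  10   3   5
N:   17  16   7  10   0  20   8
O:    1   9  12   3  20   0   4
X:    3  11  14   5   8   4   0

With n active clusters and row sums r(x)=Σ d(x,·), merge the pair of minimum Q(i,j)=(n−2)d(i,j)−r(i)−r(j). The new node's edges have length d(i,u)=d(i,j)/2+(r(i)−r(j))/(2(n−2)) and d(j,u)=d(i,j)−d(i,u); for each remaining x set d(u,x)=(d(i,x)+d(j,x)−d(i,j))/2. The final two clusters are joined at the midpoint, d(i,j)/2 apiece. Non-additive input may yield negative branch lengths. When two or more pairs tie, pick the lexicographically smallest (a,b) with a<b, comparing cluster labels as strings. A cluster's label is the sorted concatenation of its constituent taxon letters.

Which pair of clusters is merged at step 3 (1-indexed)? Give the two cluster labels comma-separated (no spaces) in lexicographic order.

iteration 1: select B,I (d=3, Q=-112); attach at lengths (11/5, 4/5); label the merged cluster BI
  updated: d(A,BI)=21/2, d(BI,L)=25/2, d(BI,N)=10, d(BI,O)=9, d(BI,X)=11
iteration 2: select A,O (d=1, Q=-159/2); attach at lengths (27/16, -11/16); label the merged cluster AO
  updated: d(AO,BI)=37/4, d(AO,L)=17/2, d(AO,N)=18, d(AO,X)=3
iteration 3: select BI,N (d=10, Q=-235/4); attach at lengths (107/24, 133/24); label the merged cluster BIN
  updated: d(AO,BIN)=69/8, d(BIN,L)=25/4, d(BIN,X)=9/2
iteration 4: select AO,X (d=3, Q=-213/8); attach at lengths (109/32, -13/32); label the merged cluster AOX
  updated: d(AOX,BIN)=81/16, d(AOX,L)=21/4
iteration 5: select AOX,BIN (d=81/16, Q=-265/16); attach at lengths (65/32, 97/32); label the merged cluster ABINOX
  updated: d(ABINOX,L)=103/32
iteration 6: select ABINOX,L (d=103/32); attach at lengths (103/64, 103/64); label the merged cluster ABILNOX
final tree: ((((A:27/16,O:-11/16):109/32,X:-13/32):65/32,((B:11/5,I:4/5):107/24,N:133/24):97/32):103/64,L:103/64)
total length: 809/32

BI,N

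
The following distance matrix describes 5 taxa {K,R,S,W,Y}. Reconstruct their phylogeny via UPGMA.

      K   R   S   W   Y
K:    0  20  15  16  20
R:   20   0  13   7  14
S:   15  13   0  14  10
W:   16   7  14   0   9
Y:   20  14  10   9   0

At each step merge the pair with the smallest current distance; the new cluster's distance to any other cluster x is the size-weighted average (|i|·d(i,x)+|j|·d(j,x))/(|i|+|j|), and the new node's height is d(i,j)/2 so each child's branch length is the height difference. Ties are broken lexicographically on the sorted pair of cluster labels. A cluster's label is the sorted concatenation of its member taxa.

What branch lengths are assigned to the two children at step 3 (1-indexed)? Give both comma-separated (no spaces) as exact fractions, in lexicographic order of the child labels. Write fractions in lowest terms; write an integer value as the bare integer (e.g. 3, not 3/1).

step 1: merge (R,W) at d=7; branch lengths R→7/2, W→7/2; new cluster RW
  updated: d(K,RW)=18, d(RW,S)=27/2, d(RW,Y)=23/2
step 2: merge (S,Y) at d=10; branch lengths S→5, Y→5; new cluster SY
  updated: d(K,SY)=35/2, d(RW,SY)=25/2
step 3: merge (RW,SY) at d=25/2; branch lengths RW→11/4, SY→5/4; new cluster RSWY
  updated: d(K,RSWY)=71/4
step 4: merge (K,RSWY) at d=71/4; branch lengths K→71/8, RSWY→21/8; new cluster KRSWY
final tree: (K:71/8,((R:7/2,W:7/2):11/4,(S:5,Y:5):5/4):21/8)
total length: 65/2

11/4,5/4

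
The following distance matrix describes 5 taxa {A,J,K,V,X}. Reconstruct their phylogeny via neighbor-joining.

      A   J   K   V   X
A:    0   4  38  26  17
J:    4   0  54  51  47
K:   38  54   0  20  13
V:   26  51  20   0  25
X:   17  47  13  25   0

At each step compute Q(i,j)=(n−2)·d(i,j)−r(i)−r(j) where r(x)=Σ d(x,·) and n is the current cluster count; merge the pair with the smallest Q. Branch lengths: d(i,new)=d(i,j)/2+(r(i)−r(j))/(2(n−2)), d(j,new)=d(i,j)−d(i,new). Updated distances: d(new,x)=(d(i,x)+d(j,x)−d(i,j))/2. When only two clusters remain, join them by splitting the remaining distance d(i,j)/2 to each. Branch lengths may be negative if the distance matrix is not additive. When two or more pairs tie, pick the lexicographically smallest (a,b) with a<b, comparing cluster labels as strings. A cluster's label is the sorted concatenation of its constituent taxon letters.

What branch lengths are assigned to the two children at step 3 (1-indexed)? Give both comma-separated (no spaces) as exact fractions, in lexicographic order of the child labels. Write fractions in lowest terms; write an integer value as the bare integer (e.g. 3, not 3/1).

iteration 1: select A,J (d=4, Q=-229); attach at lengths (-59/6, 83/6); label the merged cluster AJ
  updated: d(AJ,K)=44, d(AJ,V)=73/2, d(AJ,X)=30
iteration 2: select AJ,V (d=73/2, Q=-119); attach at lengths (51/2, 11); label the merged cluster AJV
  updated: d(AJV,K)=55/4, d(AJV,X)=37/4
iteration 3: select AJV,K (d=55/4, Q=-36); attach at lengths (5, 35/4); label the merged cluster AJKV
  updated: d(AJKV,X)=17/4
iteration 4: select AJKV,X (d=17/4); attach at lengths (17/8, 17/8); label the merged cluster AJKVX
final tree: ((((A:-59/6,J:83/6):51/2,V:11):5,K:35/4):17/8,X:17/8)
total length: 117/2

5,35/4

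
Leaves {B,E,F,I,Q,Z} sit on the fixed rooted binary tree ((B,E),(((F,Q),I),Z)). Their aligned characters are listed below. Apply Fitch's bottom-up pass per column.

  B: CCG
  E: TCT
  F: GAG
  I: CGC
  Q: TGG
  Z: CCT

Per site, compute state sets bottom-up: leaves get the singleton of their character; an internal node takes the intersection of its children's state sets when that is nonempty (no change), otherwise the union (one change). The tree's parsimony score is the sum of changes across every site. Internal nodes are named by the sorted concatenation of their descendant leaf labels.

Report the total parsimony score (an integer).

BE@0: {C} ∪ {T} = {C,T} (union, +1)
FQ@0: {G} ∪ {T} = {G,T} (union, +1)
FIQ@0: {G,T} ∪ {C} = {C,G,T} (union, +1)
FIQZ@0: {C,G,T} ∩ {C} = {C} (intersection, +0)
BEFIQZ@0: {C,T} ∩ {C} = {C} (intersection, +0)
BE@1: {C} ∩ {C} = {C} (intersection, +0)
FQ@1: {A} ∪ {G} = {A,G} (union, +1)
FIQ@1: {A,G} ∩ {G} = {G} (intersection, +0)
FIQZ@1: {G} ∪ {C} = {C,G} (union, +1)
BEFIQZ@1: {C} ∩ {C,G} = {C} (intersection, +0)
BE@2: {G} ∪ {T} = {G,T} (union, +1)
FQ@2: {G} ∩ {G} = {G} (intersection, +0)
FIQ@2: {G} ∪ {C} = {C,G} (union, +1)
FIQZ@2: {C,G} ∪ {T} = {C,G,T} (union, +1)
BEFIQZ@2: {G,T} ∩ {C,G,T} = {G,T} (intersection, +0)
per-site changes: [3, 2, 3]; total = 8

8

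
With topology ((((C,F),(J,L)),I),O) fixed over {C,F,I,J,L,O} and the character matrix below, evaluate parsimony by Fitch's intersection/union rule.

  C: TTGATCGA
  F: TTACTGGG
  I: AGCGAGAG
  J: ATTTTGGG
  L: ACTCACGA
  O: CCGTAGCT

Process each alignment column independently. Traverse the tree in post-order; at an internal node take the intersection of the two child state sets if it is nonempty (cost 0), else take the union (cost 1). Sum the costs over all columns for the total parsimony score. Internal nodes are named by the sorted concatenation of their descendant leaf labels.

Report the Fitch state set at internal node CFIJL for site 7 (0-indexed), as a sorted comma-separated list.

site 0, node CF: C={T} ∩ F={T} → {T} (+0)
site 0, node JL: J={A} ∩ L={A} → {A} (+0)
site 0, node CFJL: CF={T} ∪ JL={A} → {A,T} (+1)
site 0, node CFIJL: CFJL={A,T} ∩ I={A} → {A} (+0)
site 0, node CFIJLO: CFIJL={A} ∪ O={C} → {A,C} (+1)
site 1, node CF: C={T} ∩ F={T} → {T} (+0)
site 1, node JL: J={T} ∪ L={C} → {C,T} (+1)
site 1, node CFJL: CF={T} ∩ JL={C,T} → {T} (+0)
site 1, node CFIJL: CFJL={T} ∪ I={G} → {G,T} (+1)
site 1, node CFIJLO: CFIJL={G,T} ∪ O={C} → {C,G,T} (+1)
site 2, node CF: C={G} ∪ F={A} → {A,G} (+1)
site 2, node JL: J={T} ∩ L={T} → {T} (+0)
site 2, node CFJL: CF={A,G} ∪ JL={T} → {A,G,T} (+1)
site 2, node CFIJL: CFJL={A,G,T} ∪ I={C} → {A,C,G,T} (+1)
site 2, node CFIJLO: CFIJL={A,C,G,T} ∩ O={G} → {G} (+0)
site 3, node CF: C={A} ∪ F={C} → {A,C} (+1)
site 3, node JL: J={T} ∪ L={C} → {C,T} (+1)
site 3, node CFJL: CF={A,C} ∩ JL={C,T} → {C} (+0)
site 3, node CFIJL: CFJL={C} ∪ I={G} → {C,G} (+1)
site 3, node CFIJLO: CFIJL={C,G} ∪ O={T} → {C,G,T} (+1)
site 4, node CF: C={T} ∩ F={T} → {T} (+0)
site 4, node JL: J={T} ∪ L={A} → {A,T} (+1)
site 4, node CFJL: CF={T} ∩ JL={A,T} → {T} (+0)
site 4, node CFIJL: CFJL={T} ∪ I={A} → {A,T} (+1)
site 4, node CFIJLO: CFIJL={A,T} ∩ O={A} → {A} (+0)
site 5, node CF: C={C} ∪ F={G} → {C,G} (+1)
site 5, node JL: J={G} ∪ L={C} → {C,G} (+1)
site 5, node CFJL: CF={C,G} ∩ JL={C,G} → {C,G} (+0)
site 5, node CFIJL: CFJL={C,G} ∩ I={G} → {G} (+0)
site 5, node CFIJLO: CFIJL={G} ∩ O={G} → {G} (+0)
site 6, node CF: C={G} ∩ F={G} → {G} (+0)
site 6, node JL: J={G} ∩ L={G} → {G} (+0)
site 6, node CFJL: CF={G} ∩ JL={G} → {G} (+0)
site 6, node CFIJL: CFJL={G} ∪ I={A} → {A,G} (+1)
site 6, node CFIJLO: CFIJL={A,G} ∪ O={C} → {A,C,G} (+1)
site 7, node CF: C={A} ∪ F={G} → {A,G} (+1)
site 7, node JL: J={G} ∪ L={A} → {A,G} (+1)
site 7, node CFJL: CF={A,G} ∩ JL={A,G} → {A,G} (+0)
site 7, node CFIJL: CFJL={A,G} ∩ I={G} → {G} (+0)
site 7, node CFIJLO: CFIJL={G} ∪ O={T} → {G,T} (+1)
per-site changes: [2, 3, 3, 4, 2, 2, 2, 3]; total = 21

G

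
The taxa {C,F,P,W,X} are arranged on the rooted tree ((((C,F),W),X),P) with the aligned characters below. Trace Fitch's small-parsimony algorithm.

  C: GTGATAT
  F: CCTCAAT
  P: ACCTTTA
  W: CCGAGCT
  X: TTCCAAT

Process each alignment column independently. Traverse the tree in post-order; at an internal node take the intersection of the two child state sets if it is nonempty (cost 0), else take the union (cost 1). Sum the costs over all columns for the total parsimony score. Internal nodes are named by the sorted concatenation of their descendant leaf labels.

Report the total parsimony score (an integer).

16

CF@0: {G} ∪ {C} = {C,G} (union, +1)
CFW@0: {C,G} ∩ {C} = {C} (intersection, +0)
CFWX@0: {C} ∪ {T} = {C,T} (union, +1)
CFPWX@0: {C,T} ∪ {A} = {A,C,T} (union, +1)
CF@1: {T} ∪ {C} = {C,T} (union, +1)
CFW@1: {C,T} ∩ {C} = {C} (intersection, +0)
CFWX@1: {C} ∪ {T} = {C,T} (union, +1)
CFPWX@1: {C,T} ∩ {C} = {C} (intersection, +0)
CF@2: {G} ∪ {T} = {G,T} (union, +1)
CFW@2: {G,T} ∩ {G} = {G} (intersection, +0)
CFWX@2: {G} ∪ {C} = {C,G} (union, +1)
CFPWX@2: {C,G} ∩ {C} = {C} (intersection, +0)
CF@3: {A} ∪ {C} = {A,C} (union, +1)
CFW@3: {A,C} ∩ {A} = {A} (intersection, +0)
CFWX@3: {A} ∪ {C} = {A,C} (union, +1)
CFPWX@3: {A,C} ∪ {T} = {A,C,T} (union, +1)
CF@4: {T} ∪ {A} = {A,T} (union, +1)
CFW@4: {A,T} ∪ {G} = {A,G,T} (union, +1)
CFWX@4: {A,G,T} ∩ {A} = {A} (intersection, +0)
CFPWX@4: {A} ∪ {T} = {A,T} (union, +1)
CF@5: {A} ∩ {A} = {A} (intersection, +0)
CFW@5: {A} ∪ {C} = {A,C} (union, +1)
CFWX@5: {A,C} ∩ {A} = {A} (intersection, +0)
CFPWX@5: {A} ∪ {T} = {A,T} (union, +1)
CF@6: {T} ∩ {T} = {T} (intersection, +0)
CFW@6: {T} ∩ {T} = {T} (intersection, +0)
CFWX@6: {T} ∩ {T} = {T} (intersection, +0)
CFPWX@6: {T} ∪ {A} = {A,T} (union, +1)
per-site changes: [3, 2, 2, 3, 3, 2, 1]; total = 16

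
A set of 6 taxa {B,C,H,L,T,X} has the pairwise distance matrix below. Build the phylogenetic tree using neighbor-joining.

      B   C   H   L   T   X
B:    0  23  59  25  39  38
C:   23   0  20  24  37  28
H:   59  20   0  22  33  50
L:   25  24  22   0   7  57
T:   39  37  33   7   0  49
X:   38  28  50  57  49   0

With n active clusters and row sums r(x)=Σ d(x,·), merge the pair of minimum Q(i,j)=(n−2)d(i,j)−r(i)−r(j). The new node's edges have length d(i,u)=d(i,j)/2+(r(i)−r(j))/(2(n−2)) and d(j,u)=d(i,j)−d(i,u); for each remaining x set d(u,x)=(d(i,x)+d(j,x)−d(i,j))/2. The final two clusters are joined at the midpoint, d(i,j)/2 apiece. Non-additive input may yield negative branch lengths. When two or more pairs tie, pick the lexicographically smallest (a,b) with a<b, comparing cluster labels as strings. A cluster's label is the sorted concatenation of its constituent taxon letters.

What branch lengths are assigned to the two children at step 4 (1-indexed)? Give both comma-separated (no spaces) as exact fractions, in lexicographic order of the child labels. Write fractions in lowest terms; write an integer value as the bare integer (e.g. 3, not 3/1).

1. join L+T (d=7, Q=-272) ⇒ LT; edges |L|=-1/4, |T|=29/4
  updated: d(B,LT)=57/2, d(C,LT)=27, d(H,LT)=24, d(LT,X)=99/2
2. join H+LT (d=24, Q=-210) ⇒ HLT; edges |H|=16, |LT|=8
  updated: d(B,HLT)=127/4, d(C,HLT)=23/2, d(HLT,X)=151/4
3. join B+X (d=38, Q=-241/2) ⇒ BX; edges |B|=65/4, |X|=87/4
  updated: d(BX,C)=13/2, d(BX,HLT)=63/4
4. join BX+C (d=13/2, Q=-135/4) ⇒ BCX; edges |BX|=43/8, |C|=9/8
  updated: d(BCX,HLT)=83/8
5. join BCX+HLT (d=83/8) ⇒ BCHLTX; edges |BCX|=83/16, |HLT|=83/16
final tree: (((B:65/4,X:87/4):43/8,C:9/8):83/16,(H:16,(L:-1/4,T:29/4):8):83/16)
total length: 687/8

43/8,9/8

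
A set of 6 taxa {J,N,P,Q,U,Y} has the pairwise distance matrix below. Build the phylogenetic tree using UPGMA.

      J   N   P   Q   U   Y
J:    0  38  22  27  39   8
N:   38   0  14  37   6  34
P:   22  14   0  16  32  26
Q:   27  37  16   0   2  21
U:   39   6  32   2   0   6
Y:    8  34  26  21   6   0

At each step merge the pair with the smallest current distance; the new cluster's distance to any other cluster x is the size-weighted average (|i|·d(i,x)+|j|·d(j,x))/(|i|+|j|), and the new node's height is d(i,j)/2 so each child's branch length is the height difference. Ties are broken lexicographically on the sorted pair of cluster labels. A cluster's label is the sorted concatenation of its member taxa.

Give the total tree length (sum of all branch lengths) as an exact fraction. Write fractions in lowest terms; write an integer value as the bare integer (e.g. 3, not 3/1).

50

1. join Q+U (d=2) ⇒ QU; edges |Q|=1, |U|=1
  updated: d(J,QU)=33, d(N,QU)=43/2, d(P,QU)=24, d(QU,Y)=27/2
2. join J+Y (d=8) ⇒ JY; edges |J|=4, |Y|=4
  updated: d(JY,N)=36, d(JY,P)=24, d(JY,QU)=93/4
3. join N+P (d=14) ⇒ NP; edges |N|=7, |P|=7
  updated: d(JY,NP)=30, d(NP,QU)=91/4
4. join NP+QU (d=91/4) ⇒ NPQU; edges |NP|=35/8, |QU|=83/8
  updated: d(JY,NPQU)=213/8
5. join JY+NPQU (d=213/8) ⇒ JNPQUY; edges |JY|=149/16, |NPQU|=31/16
final tree: ((J:4,Y:4):149/16,((N:7,P:7):35/8,(Q:1,U:1):83/8):31/16)
total length: 50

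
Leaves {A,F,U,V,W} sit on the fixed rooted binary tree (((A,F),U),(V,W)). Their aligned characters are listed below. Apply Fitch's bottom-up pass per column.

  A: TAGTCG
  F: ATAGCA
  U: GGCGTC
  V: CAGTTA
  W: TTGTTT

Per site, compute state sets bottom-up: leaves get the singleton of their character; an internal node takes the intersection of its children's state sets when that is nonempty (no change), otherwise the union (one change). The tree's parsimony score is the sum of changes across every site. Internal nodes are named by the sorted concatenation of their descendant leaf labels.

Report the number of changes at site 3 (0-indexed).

site 0, node AF: A={T} ∪ F={A} → {A,T} (+1)
site 0, node AFU: AF={A,T} ∪ U={G} → {A,G,T} (+1)
site 0, node VW: V={C} ∪ W={T} → {C,T} (+1)
site 0, node AFUVW: AFU={A,G,T} ∩ VW={C,T} → {T} (+0)
site 1, node AF: A={A} ∪ F={T} → {A,T} (+1)
site 1, node AFU: AF={A,T} ∪ U={G} → {A,G,T} (+1)
site 1, node VW: V={A} ∪ W={T} → {A,T} (+1)
site 1, node AFUVW: AFU={A,G,T} ∩ VW={A,T} → {A,T} (+0)
site 2, node AF: A={G} ∪ F={A} → {A,G} (+1)
site 2, node AFU: AF={A,G} ∪ U={C} → {A,C,G} (+1)
site 2, node VW: V={G} ∩ W={G} → {G} (+0)
site 2, node AFUVW: AFU={A,C,G} ∩ VW={G} → {G} (+0)
site 3, node AF: A={T} ∪ F={G} → {G,T} (+1)
site 3, node AFU: AF={G,T} ∩ U={G} → {G} (+0)
site 3, node VW: V={T} ∩ W={T} → {T} (+0)
site 3, node AFUVW: AFU={G} ∪ VW={T} → {G,T} (+1)
site 4, node AF: A={C} ∩ F={C} → {C} (+0)
site 4, node AFU: AF={C} ∪ U={T} → {C,T} (+1)
site 4, node VW: V={T} ∩ W={T} → {T} (+0)
site 4, node AFUVW: AFU={C,T} ∩ VW={T} → {T} (+0)
site 5, node AF: A={G} ∪ F={A} → {A,G} (+1)
site 5, node AFU: AF={A,G} ∪ U={C} → {A,C,G} (+1)
site 5, node VW: V={A} ∪ W={T} → {A,T} (+1)
site 5, node AFUVW: AFU={A,C,G} ∩ VW={A,T} → {A} (+0)
per-site changes: [3, 3, 2, 2, 1, 3]; total = 14

2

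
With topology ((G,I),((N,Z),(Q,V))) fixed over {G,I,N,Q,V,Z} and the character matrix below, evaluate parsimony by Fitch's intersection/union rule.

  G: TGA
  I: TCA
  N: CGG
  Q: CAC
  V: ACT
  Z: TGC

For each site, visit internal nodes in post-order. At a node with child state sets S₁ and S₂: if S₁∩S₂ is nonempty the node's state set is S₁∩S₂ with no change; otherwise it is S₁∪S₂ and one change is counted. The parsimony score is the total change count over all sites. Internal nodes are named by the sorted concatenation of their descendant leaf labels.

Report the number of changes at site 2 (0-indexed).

3

[col 0] GI: children G:{T}, I:{T} ∩→ {T}; cost 0
[col 0] NZ: children N:{C}, Z:{T} ∪→ {C,T}; cost 1
[col 0] QV: children Q:{C}, V:{A} ∪→ {A,C}; cost 1
[col 0] NQVZ: children NZ:{C,T}, QV:{A,C} ∩→ {C}; cost 0
[col 0] GINQVZ: children GI:{T}, NQVZ:{C} ∪→ {C,T}; cost 1
[col 1] GI: children G:{G}, I:{C} ∪→ {C,G}; cost 1
[col 1] NZ: children N:{G}, Z:{G} ∩→ {G}; cost 0
[col 1] QV: children Q:{A}, V:{C} ∪→ {A,C}; cost 1
[col 1] NQVZ: children NZ:{G}, QV:{A,C} ∪→ {A,C,G}; cost 1
[col 1] GINQVZ: children GI:{C,G}, NQVZ:{A,C,G} ∩→ {C,G}; cost 0
[col 2] GI: children G:{A}, I:{A} ∩→ {A}; cost 0
[col 2] NZ: children N:{G}, Z:{C} ∪→ {C,G}; cost 1
[col 2] QV: children Q:{C}, V:{T} ∪→ {C,T}; cost 1
[col 2] NQVZ: children NZ:{C,G}, QV:{C,T} ∩→ {C}; cost 0
[col 2] GINQVZ: children GI:{A}, NQVZ:{C} ∪→ {A,C}; cost 1
per-site changes: [3, 3, 3]; total = 9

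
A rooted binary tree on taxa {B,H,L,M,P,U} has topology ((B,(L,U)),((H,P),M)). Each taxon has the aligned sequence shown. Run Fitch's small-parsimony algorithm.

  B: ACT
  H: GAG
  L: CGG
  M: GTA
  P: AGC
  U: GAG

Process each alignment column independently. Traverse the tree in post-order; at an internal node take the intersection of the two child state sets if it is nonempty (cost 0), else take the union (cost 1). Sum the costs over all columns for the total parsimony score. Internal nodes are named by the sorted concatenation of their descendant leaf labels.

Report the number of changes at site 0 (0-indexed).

3

LU@0: {C} ∪ {G} = {C,G} (union, +1)
BLU@0: {A} ∪ {C,G} = {A,C,G} (union, +1)
HP@0: {G} ∪ {A} = {A,G} (union, +1)
HMP@0: {A,G} ∩ {G} = {G} (intersection, +0)
BHLMPU@0: {A,C,G} ∩ {G} = {G} (intersection, +0)
LU@1: {G} ∪ {A} = {A,G} (union, +1)
BLU@1: {C} ∪ {A,G} = {A,C,G} (union, +1)
HP@1: {A} ∪ {G} = {A,G} (union, +1)
HMP@1: {A,G} ∪ {T} = {A,G,T} (union, +1)
BHLMPU@1: {A,C,G} ∩ {A,G,T} = {A,G} (intersection, +0)
LU@2: {G} ∩ {G} = {G} (intersection, +0)
BLU@2: {T} ∪ {G} = {G,T} (union, +1)
HP@2: {G} ∪ {C} = {C,G} (union, +1)
HMP@2: {C,G} ∪ {A} = {A,C,G} (union, +1)
BHLMPU@2: {G,T} ∩ {A,C,G} = {G} (intersection, +0)
per-site changes: [3, 4, 3]; total = 10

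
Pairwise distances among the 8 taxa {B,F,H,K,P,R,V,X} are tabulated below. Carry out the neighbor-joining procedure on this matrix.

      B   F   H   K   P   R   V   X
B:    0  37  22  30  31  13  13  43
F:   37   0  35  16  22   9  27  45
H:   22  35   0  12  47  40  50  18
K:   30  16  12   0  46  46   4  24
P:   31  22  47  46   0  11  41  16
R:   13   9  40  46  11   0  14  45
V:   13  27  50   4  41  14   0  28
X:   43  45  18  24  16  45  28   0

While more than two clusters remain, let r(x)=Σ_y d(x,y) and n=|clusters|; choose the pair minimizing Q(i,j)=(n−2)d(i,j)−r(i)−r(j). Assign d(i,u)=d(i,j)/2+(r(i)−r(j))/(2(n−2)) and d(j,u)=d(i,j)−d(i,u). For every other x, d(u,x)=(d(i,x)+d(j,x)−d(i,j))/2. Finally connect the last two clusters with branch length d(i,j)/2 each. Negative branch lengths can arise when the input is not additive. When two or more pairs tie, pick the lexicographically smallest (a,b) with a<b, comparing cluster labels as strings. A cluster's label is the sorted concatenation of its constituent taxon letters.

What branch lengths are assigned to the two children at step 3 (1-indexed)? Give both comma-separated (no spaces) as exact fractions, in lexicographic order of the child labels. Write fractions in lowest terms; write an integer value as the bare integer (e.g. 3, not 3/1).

1. join P+X (d=16, Q=-337) ⇒ PX; edges |P|=91/12, |X|=101/12
  updated: d(B,PX)=29, d(F,PX)=51/2, d(H,PX)=49/2, d(K,PX)=27, d(PX,R)=20, d(PX,V)=53/2
2. join H+K (d=12, Q=-517/2) ⇒ HK; edges |H|=217/20, |K|=23/20
  updated: d(B,HK)=20, d(F,HK)=39/2, d(HK,PX)=79/4, d(HK,R)=37, d(HK,V)=21
3. join F+R (d=9, Q=-175) ⇒ FR; edges |F|=61/8, |R|=11/8
  updated: d(B,FR)=41/2, d(FR,HK)=95/4, d(FR,PX)=73/4, d(FR,V)=16
4. join B+V (d=13, Q=-120) ⇒ BV; edges |B|=15/2, |V|=11/2
  updated: d(BV,FR)=47/4, d(BV,HK)=14, d(BV,PX)=85/4
5. join BV+FR (d=47/4, Q=-309/4) ⇒ BFRV; edges |BV|=67/16, |FR|=121/16
  updated: d(BFRV,HK)=13, d(BFRV,PX)=111/8
6. join BFRV+HK (d=13, Q=-373/8) ⇒ BFHKRV; edges |BFRV|=57/16, |HK|=151/16
  updated: d(BFHKRV,PX)=165/16
7. join BFHKRV+PX (d=165/16) ⇒ BFHKPRVX; edges |BFHKRV|=165/32, |PX|=165/32
final tree: ((((B:15/2,V:11/2):67/16,(F:61/8,R:11/8):121/16):57/16,(H:217/20,K:23/20):151/16):165/32,(P:91/12,X:101/12):165/32)
total length: 1361/16

61/8,11/8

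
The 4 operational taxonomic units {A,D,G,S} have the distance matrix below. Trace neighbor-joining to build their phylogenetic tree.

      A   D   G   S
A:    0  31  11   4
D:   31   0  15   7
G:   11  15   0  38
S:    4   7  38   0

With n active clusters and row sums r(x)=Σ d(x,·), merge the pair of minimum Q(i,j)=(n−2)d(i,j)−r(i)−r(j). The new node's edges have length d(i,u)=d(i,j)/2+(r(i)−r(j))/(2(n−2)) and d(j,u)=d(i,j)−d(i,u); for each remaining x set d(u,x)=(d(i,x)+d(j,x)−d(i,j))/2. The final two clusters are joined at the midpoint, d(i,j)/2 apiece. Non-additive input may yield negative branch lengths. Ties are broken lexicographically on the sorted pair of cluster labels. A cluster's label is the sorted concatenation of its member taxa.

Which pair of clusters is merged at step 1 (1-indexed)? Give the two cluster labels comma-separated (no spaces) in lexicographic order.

A,G

step 1: merge (A,G) at d=11, Q=-88; branch lengths A→1, G→10; new cluster AG
  updated: d(AG,D)=35/2, d(AG,S)=31/2
step 2: merge (AG,D) at d=35/2, Q=-40; branch lengths AG→13, D→9/2; new cluster ADG
  updated: d(ADG,S)=5/2
step 3: merge (ADG,S) at d=5/2; branch lengths ADG→5/4, S→5/4; new cluster ADGS
final tree: (((A:1,G:10):13,D:9/2):5/4,S:5/4)
total length: 31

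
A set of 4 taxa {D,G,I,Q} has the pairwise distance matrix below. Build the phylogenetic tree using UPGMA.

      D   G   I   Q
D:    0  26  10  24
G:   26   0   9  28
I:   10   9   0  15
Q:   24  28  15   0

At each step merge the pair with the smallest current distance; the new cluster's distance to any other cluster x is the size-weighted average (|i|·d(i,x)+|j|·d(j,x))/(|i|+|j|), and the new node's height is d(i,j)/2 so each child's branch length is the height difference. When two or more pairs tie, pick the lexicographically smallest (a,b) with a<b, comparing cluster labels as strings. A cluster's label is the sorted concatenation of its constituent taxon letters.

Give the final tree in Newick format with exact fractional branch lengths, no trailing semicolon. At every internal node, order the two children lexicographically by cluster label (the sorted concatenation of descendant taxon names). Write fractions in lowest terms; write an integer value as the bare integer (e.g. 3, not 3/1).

step 1: merge (G,I) at d=9; branch lengths G→9/2, I→9/2; new cluster GI
  updated: d(D,GI)=18, d(GI,Q)=43/2
step 2: merge (D,GI) at d=18; branch lengths D→9, GI→9/2; new cluster DGI
  updated: d(DGI,Q)=67/3
step 3: merge (DGI,Q) at d=67/3; branch lengths DGI→13/6, Q→67/6; new cluster DGIQ
final tree: ((D:9,(G:9/2,I:9/2):9/2):13/6,Q:67/6)
total length: 215/6

((D:9,(G:9/2,I:9/2):9/2):13/6,Q:67/6)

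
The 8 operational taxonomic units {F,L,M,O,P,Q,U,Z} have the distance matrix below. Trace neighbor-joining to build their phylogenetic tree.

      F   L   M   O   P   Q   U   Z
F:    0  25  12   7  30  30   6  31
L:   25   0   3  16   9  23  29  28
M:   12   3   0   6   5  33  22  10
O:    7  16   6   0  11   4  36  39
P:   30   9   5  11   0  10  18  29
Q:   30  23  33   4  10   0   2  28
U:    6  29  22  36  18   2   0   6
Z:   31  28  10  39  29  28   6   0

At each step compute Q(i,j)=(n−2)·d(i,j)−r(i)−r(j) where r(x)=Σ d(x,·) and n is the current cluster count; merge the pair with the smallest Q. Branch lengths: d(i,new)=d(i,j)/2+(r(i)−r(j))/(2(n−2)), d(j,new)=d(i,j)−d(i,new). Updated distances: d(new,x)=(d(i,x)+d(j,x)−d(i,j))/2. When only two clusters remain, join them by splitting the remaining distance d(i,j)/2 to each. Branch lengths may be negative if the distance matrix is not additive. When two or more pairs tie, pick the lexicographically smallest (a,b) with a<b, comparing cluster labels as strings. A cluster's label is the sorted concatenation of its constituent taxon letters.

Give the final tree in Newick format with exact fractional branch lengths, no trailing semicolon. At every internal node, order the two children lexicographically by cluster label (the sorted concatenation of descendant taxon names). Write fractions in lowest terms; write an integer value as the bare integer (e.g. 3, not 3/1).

(((((F:131/16,O:-19/16):59/12,(Q:51/10,(U:-4/3,Z:22/3):69/10):79/12):145/32,P:91/32):85/32,L:131/32):-35/64,M:-35/64)

step 1: merge (U,Z) at d=6, Q=-254; branch lengths U→-4/3, Z→22/3; new cluster UZ
  updated: d(F,UZ)=31/2, d(L,UZ)=51/2, d(M,UZ)=13, d(O,UZ)=69/2, d(P,UZ)=41/2, d(Q,UZ)=12
step 2: merge (Q,UZ) at d=12, Q=-173; branch lengths Q→51/10, UZ→69/10; new cluster QUZ
  updated: d(F,QUZ)=67/4, d(L,QUZ)=73/4, d(M,QUZ)=17, d(O,QUZ)=53/4, d(P,QUZ)=37/4
step 3: merge (F,O) at d=7, Q=-116; branch lengths F→131/16, O→-19/16; new cluster FO
  updated: d(FO,L)=17, d(FO,M)=11/2, d(FO,P)=17, d(FO,QUZ)=23/2
step 4: merge (FO,QUZ) at d=23/2, Q=-145/2; branch lengths FO→59/12, QUZ→79/12; new cluster FOQUZ
  updated: d(FOQUZ,L)=95/8, d(FOQUZ,M)=11/2, d(FOQUZ,P)=59/8
step 5: merge (FOQUZ,P) at d=59/8, Q=-251/8; branch lengths FOQUZ→145/32, P→91/32; new cluster FOPQUZ
  updated: d(FOPQUZ,L)=27/4, d(FOPQUZ,M)=25/16
step 6: merge (FOPQUZ,L) at d=27/4, Q=-181/16; branch lengths FOPQUZ→85/32, L→131/32; new cluster FLOPQUZ
  updated: d(FLOPQUZ,M)=-35/32
step 7: merge (FLOPQUZ,M) at d=-35/32; branch lengths FLOPQUZ→-35/64, M→-35/64; new cluster FLMOPQUZ
final tree: (((((F:131/16,O:-19/16):59/12,(Q:51/10,(U:-4/3,Z:22/3):69/10):79/12):145/32,P:91/32):85/32,L:131/32):-35/64,M:-35/64)
total length: 1585/32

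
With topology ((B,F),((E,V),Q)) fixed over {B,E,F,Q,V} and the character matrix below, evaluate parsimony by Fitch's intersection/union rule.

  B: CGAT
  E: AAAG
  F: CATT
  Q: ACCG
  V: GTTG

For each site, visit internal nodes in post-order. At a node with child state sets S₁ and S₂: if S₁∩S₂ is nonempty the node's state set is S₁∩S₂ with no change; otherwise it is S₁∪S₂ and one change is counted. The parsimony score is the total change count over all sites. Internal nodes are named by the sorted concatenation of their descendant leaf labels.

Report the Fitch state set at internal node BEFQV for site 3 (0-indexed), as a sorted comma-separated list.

G,T

site 0, node BF: B={C} ∩ F={C} → {C} (+0)
site 0, node EV: E={A} ∪ V={G} → {A,G} (+1)
site 0, node EQV: EV={A,G} ∩ Q={A} → {A} (+0)
site 0, node BEFQV: BF={C} ∪ EQV={A} → {A,C} (+1)
site 1, node BF: B={G} ∪ F={A} → {A,G} (+1)
site 1, node EV: E={A} ∪ V={T} → {A,T} (+1)
site 1, node EQV: EV={A,T} ∪ Q={C} → {A,C,T} (+1)
site 1, node BEFQV: BF={A,G} ∩ EQV={A,C,T} → {A} (+0)
site 2, node BF: B={A} ∪ F={T} → {A,T} (+1)
site 2, node EV: E={A} ∪ V={T} → {A,T} (+1)
site 2, node EQV: EV={A,T} ∪ Q={C} → {A,C,T} (+1)
site 2, node BEFQV: BF={A,T} ∩ EQV={A,C,T} → {A,T} (+0)
site 3, node BF: B={T} ∩ F={T} → {T} (+0)
site 3, node EV: E={G} ∩ V={G} → {G} (+0)
site 3, node EQV: EV={G} ∩ Q={G} → {G} (+0)
site 3, node BEFQV: BF={T} ∪ EQV={G} → {G,T} (+1)
per-site changes: [2, 3, 3, 1]; total = 9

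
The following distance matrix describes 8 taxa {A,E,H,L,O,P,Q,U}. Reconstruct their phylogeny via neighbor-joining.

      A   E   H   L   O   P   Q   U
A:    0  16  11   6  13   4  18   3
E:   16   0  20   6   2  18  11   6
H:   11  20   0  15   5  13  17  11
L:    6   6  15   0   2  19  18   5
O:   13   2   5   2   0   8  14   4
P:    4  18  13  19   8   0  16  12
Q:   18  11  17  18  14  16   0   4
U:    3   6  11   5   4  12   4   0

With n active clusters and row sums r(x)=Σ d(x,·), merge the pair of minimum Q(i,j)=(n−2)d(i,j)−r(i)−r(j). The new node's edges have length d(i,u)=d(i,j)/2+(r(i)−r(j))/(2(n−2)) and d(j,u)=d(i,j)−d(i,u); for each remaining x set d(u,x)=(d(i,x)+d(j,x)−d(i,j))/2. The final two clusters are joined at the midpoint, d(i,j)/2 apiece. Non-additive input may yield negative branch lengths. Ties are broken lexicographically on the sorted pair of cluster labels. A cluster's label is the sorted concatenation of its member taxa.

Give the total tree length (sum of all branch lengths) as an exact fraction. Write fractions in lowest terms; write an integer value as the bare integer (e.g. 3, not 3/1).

1001/32

step 1: merge (A,P) at d=4, Q=-137; branch lengths A→5/12, P→43/12; new cluster AP
  updated: d(AP,E)=15, d(AP,H)=10, d(AP,L)=21/2, d(AP,O)=17/2, d(AP,Q)=15, d(AP,U)=11/2
step 2: merge (Q,U) at d=4, Q=-189/2; branch lengths Q→127/20, U→-47/20; new cluster QU
  updated: d(AP,QU)=33/4, d(E,QU)=13/2, d(H,QU)=12, d(L,QU)=19/2, d(O,QU)=7
step 3: merge (AP,H) at d=10, Q=-297/4; branch lengths AP→121/32, H→199/32; new cluster AHP
  updated: d(AHP,E)=25/2, d(AHP,L)=31/4, d(AHP,O)=7/4, d(AHP,QU)=41/8
step 4: merge (AHP,QU) at d=41/8, Q=-319/8; branch lengths AHP→115/48, QU→131/48; new cluster AHPQU
  updated: d(AHPQU,E)=111/16, d(AHPQU,L)=97/16, d(AHPQU,O)=29/16
step 5: merge (AHPQU,O) at d=29/16, Q=-17; branch lengths AHPQU→101/32, O→-43/32; new cluster AHOPQU
  updated: d(AHOPQU,E)=57/16, d(AHOPQU,L)=25/8
step 6: merge (AHOPQU,E) at d=57/16, Q=-203/16; branch lengths AHOPQU→11/32, E→103/32; new cluster AEHOPQU
  updated: d(AEHOPQU,L)=89/32
step 7: merge (AEHOPQU,L) at d=89/32; branch lengths AEHOPQU→89/64, L→89/64; new cluster AEHLOPQU
final tree: ((((((A:5/12,P:43/12):121/32,H:199/32):115/48,(Q:127/20,U:-47/20):131/48):101/32,O:-43/32):11/32,E:103/32):89/64,L:89/64)
total length: 1001/32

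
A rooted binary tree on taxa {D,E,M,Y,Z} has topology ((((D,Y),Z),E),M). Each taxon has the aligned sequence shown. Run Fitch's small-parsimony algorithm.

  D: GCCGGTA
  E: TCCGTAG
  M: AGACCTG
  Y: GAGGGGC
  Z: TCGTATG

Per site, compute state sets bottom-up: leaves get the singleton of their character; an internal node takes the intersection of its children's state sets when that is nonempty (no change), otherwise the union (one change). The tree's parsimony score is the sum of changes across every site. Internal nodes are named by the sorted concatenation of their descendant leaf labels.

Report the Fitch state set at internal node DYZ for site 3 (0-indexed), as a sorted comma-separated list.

G,T

[col 0] DY: children D:{G}, Y:{G} ∩→ {G}; cost 0
[col 0] DYZ: children DY:{G}, Z:{T} ∪→ {G,T}; cost 1
[col 0] DEYZ: children DYZ:{G,T}, E:{T} ∩→ {T}; cost 0
[col 0] DEMYZ: children DEYZ:{T}, M:{A} ∪→ {A,T}; cost 1
[col 1] DY: children D:{C}, Y:{A} ∪→ {A,C}; cost 1
[col 1] DYZ: children DY:{A,C}, Z:{C} ∩→ {C}; cost 0
[col 1] DEYZ: children DYZ:{C}, E:{C} ∩→ {C}; cost 0
[col 1] DEMYZ: children DEYZ:{C}, M:{G} ∪→ {C,G}; cost 1
[col 2] DY: children D:{C}, Y:{G} ∪→ {C,G}; cost 1
[col 2] DYZ: children DY:{C,G}, Z:{G} ∩→ {G}; cost 0
[col 2] DEYZ: children DYZ:{G}, E:{C} ∪→ {C,G}; cost 1
[col 2] DEMYZ: children DEYZ:{C,G}, M:{A} ∪→ {A,C,G}; cost 1
[col 3] DY: children D:{G}, Y:{G} ∩→ {G}; cost 0
[col 3] DYZ: children DY:{G}, Z:{T} ∪→ {G,T}; cost 1
[col 3] DEYZ: children DYZ:{G,T}, E:{G} ∩→ {G}; cost 0
[col 3] DEMYZ: children DEYZ:{G}, M:{C} ∪→ {C,G}; cost 1
[col 4] DY: children D:{G}, Y:{G} ∩→ {G}; cost 0
[col 4] DYZ: children DY:{G}, Z:{A} ∪→ {A,G}; cost 1
[col 4] DEYZ: children DYZ:{A,G}, E:{T} ∪→ {A,G,T}; cost 1
[col 4] DEMYZ: children DEYZ:{A,G,T}, M:{C} ∪→ {A,C,G,T}; cost 1
[col 5] DY: children D:{T}, Y:{G} ∪→ {G,T}; cost 1
[col 5] DYZ: children DY:{G,T}, Z:{T} ∩→ {T}; cost 0
[col 5] DEYZ: children DYZ:{T}, E:{A} ∪→ {A,T}; cost 1
[col 5] DEMYZ: children DEYZ:{A,T}, M:{T} ∩→ {T}; cost 0
[col 6] DY: children D:{A}, Y:{C} ∪→ {A,C}; cost 1
[col 6] DYZ: children DY:{A,C}, Z:{G} ∪→ {A,C,G}; cost 1
[col 6] DEYZ: children DYZ:{A,C,G}, E:{G} ∩→ {G}; cost 0
[col 6] DEMYZ: children DEYZ:{G}, M:{G} ∩→ {G}; cost 0
per-site changes: [2, 2, 3, 2, 3, 2, 2]; total = 16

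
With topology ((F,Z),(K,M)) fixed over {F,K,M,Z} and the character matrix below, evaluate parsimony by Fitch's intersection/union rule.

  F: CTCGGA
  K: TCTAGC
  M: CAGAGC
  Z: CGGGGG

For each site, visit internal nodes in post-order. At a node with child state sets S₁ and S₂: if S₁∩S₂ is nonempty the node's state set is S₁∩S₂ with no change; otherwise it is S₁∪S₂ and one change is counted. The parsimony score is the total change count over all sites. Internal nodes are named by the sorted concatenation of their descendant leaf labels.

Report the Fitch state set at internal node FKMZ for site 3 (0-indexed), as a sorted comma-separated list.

FZ@0: {C} ∩ {C} = {C} (intersection, +0)
KM@0: {T} ∪ {C} = {C,T} (union, +1)
FKMZ@0: {C} ∩ {C,T} = {C} (intersection, +0)
FZ@1: {T} ∪ {G} = {G,T} (union, +1)
KM@1: {C} ∪ {A} = {A,C} (union, +1)
FKMZ@1: {G,T} ∪ {A,C} = {A,C,G,T} (union, +1)
FZ@2: {C} ∪ {G} = {C,G} (union, +1)
KM@2: {T} ∪ {G} = {G,T} (union, +1)
FKMZ@2: {C,G} ∩ {G,T} = {G} (intersection, +0)
FZ@3: {G} ∩ {G} = {G} (intersection, +0)
KM@3: {A} ∩ {A} = {A} (intersection, +0)
FKMZ@3: {G} ∪ {A} = {A,G} (union, +1)
FZ@4: {G} ∩ {G} = {G} (intersection, +0)
KM@4: {G} ∩ {G} = {G} (intersection, +0)
FKMZ@4: {G} ∩ {G} = {G} (intersection, +0)
FZ@5: {A} ∪ {G} = {A,G} (union, +1)
KM@5: {C} ∩ {C} = {C} (intersection, +0)
FKMZ@5: {A,G} ∪ {C} = {A,C,G} (union, +1)
per-site changes: [1, 3, 2, 1, 0, 2]; total = 9

A,G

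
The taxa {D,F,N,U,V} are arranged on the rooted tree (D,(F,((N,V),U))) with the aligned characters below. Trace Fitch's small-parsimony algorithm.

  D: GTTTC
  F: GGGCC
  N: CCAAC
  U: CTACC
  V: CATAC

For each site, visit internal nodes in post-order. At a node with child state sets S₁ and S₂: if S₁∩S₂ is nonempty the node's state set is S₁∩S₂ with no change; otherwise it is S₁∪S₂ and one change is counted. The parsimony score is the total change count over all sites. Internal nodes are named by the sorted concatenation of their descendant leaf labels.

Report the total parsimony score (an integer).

9

NV@0: {C} ∩ {C} = {C} (intersection, +0)
NUV@0: {C} ∩ {C} = {C} (intersection, +0)
FNUV@0: {G} ∪ {C} = {C,G} (union, +1)
DFNUV@0: {G} ∩ {C,G} = {G} (intersection, +0)
NV@1: {C} ∪ {A} = {A,C} (union, +1)
NUV@1: {A,C} ∪ {T} = {A,C,T} (union, +1)
FNUV@1: {G} ∪ {A,C,T} = {A,C,G,T} (union, +1)
DFNUV@1: {T} ∩ {A,C,G,T} = {T} (intersection, +0)
NV@2: {A} ∪ {T} = {A,T} (union, +1)
NUV@2: {A,T} ∩ {A} = {A} (intersection, +0)
FNUV@2: {G} ∪ {A} = {A,G} (union, +1)
DFNUV@2: {T} ∪ {A,G} = {A,G,T} (union, +1)
NV@3: {A} ∩ {A} = {A} (intersection, +0)
NUV@3: {A} ∪ {C} = {A,C} (union, +1)
FNUV@3: {C} ∩ {A,C} = {C} (intersection, +0)
DFNUV@3: {T} ∪ {C} = {C,T} (union, +1)
NV@4: {C} ∩ {C} = {C} (intersection, +0)
NUV@4: {C} ∩ {C} = {C} (intersection, +0)
FNUV@4: {C} ∩ {C} = {C} (intersection, +0)
DFNUV@4: {C} ∩ {C} = {C} (intersection, +0)
per-site changes: [1, 3, 3, 2, 0]; total = 9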